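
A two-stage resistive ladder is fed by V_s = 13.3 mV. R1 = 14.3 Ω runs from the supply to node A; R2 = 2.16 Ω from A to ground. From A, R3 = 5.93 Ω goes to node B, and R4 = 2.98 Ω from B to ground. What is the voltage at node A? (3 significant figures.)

Node A sees R2 in parallel with the series input of stage 2, R3 + R4 = 8.910 Ω.
Effective lower resistance at A: R2 ‖ 8.910 = 1.739 Ω.
So V_A = 13.3 × 0.1084 = 1.442 mV.

V_A ≈ 1.44 mV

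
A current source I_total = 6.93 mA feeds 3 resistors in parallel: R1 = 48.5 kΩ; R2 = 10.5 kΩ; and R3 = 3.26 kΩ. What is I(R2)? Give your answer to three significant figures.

ΣG = 1/48.5 + 1/10.5 + 1/3.26 = 0.4226.
Current divider: I(R2) = I_total · G_k/ΣG = 6.93 × (0.09524/0.4226) = 6.93 × 0.2254 = 1.562 mA.

I ≈ 1.56 mA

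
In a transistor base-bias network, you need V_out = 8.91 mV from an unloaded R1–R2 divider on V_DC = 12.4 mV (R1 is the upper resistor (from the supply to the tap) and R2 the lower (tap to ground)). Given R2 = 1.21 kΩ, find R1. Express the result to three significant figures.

Required fraction k = V_out/V_DC = 0.7185.
Rearranging, R1 = R2·(1−k)/k = 1.21 × 0.3917 = 0.4740 kΩ.

R1 ≈ 0.474 kΩ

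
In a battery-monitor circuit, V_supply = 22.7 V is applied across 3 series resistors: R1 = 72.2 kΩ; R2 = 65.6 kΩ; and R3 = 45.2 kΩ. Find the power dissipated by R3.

P ≈ 0.695 mW

ΣR = 183.0 kΩ → I = 22.7/183.0 = 0.1240 mA.
P = I²R = 0.01539 × 45.2 = 0.6955 mW.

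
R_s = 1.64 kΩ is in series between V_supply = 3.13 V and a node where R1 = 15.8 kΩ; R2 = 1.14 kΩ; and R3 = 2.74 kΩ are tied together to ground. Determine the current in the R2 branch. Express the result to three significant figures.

Parallel bank: R_p = 1/(1/15.8 + 1/1.14 + 1/2.74) = 0.7660 kΩ.
Node voltage V_A = V_supply · R_p/(R_s + R_p) = 3.13 × 0.3184 = 0.9965 V.
I(R2) = V_A / R2 = 0.9965/1.14 = 0.8741 mA.
(Equivalently: I_total = 1.301 mA, then current-divider fraction G_k/ΣG = 0.6719.)

I ≈ 0.874 mA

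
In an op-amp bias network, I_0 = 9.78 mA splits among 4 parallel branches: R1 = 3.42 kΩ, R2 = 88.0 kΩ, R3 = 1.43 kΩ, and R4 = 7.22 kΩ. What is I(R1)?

I ≈ 2.51 mA

ΣG = 1/3.42 + 1/88.0 + 1/1.43 + 1/7.22 = 1.142.
R1 takes the fraction G_k/ΣG = 0.2924/1.142 = 0.2561, so I = 9.78 × 0.2561 = 2.505 mA.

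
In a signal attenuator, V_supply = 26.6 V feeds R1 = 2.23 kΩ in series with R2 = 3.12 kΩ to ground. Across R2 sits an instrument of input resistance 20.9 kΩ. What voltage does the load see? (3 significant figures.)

R2 ‖ R_L = (3.12 × 20.9)/(3.12 + 20.9) = 2.715 kΩ.
Then V_out = V_supply · R2'/(R1 + R2') = 26.6 × 2.715/4.945 = 14.60 V.

V_out ≈ 14.6 V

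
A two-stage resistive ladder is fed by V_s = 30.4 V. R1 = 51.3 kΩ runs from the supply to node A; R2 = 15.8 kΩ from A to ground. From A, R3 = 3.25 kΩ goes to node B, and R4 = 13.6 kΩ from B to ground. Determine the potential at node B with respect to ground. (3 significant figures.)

V_B ≈ 3.37 V

Node A sees R2 in parallel with the series input of stage 2, R3 + R4 = 16.85 kΩ.
Effective lower resistance at A: R2 ‖ 16.85 = 8.154 kΩ.
V_A = 30.4 × 8.154/(51.3 + 8.154) = 4.169 V.
Stage 2 is unloaded, so V_B = V_A · R4/(R3+R4) = 4.169 × 13.6/16.85 = 3.365 V.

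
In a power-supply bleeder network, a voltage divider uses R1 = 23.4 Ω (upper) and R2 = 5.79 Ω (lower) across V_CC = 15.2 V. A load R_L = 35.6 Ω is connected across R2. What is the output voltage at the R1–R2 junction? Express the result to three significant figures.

V_out ≈ 2.67 V

The load sits in parallel with R2, giving an effective lower resistance R2' = R2·R_L/(R2+R_L) = 4.980 Ω.
Voltage divider with the loaded lower leg: V_out = 15.2 × 4.980/(23.4 + 4.980) = 15.2 × 0.1755 = 2.667 V.
(Unloaded it would be 3.02 V; the load pulls it down.)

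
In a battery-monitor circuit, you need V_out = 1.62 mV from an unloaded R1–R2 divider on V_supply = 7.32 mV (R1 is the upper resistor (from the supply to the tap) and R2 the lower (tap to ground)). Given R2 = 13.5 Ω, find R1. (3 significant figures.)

R1 ≈ 47.5 Ω

The divider ratio is R2/(R1+R2) = 1.62/7.32 = 0.2213.
Rearranging, R1 = R2·(1−k)/k = 13.5 × 3.519 = 47.50 Ω.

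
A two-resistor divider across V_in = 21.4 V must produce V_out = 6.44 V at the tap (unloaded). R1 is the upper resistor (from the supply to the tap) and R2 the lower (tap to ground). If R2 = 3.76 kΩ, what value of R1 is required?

R1 ≈ 8.73 kΩ

V_out/V_in = R2/(R1+R2) = 0.3009.
So R1 = R2 · (V_in/V_out − 1) = 3.76 × (21.4/6.44 − 1) = 3.76 × 2.323 = 8.734 kΩ.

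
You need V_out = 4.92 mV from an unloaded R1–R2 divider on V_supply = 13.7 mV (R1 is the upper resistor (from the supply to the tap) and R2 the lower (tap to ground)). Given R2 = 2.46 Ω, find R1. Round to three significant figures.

R1 ≈ 4.39 Ω

Required fraction k = V_out/V_supply = 0.3591.
R1 = R2·(1/k − 1) = 2.46 × 1.785 = 4.390 Ω.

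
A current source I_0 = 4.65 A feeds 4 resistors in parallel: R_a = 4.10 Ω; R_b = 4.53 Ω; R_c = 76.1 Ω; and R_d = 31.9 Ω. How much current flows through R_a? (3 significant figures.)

ΣG = 1/4.10 + 1/4.53 + 1/76.1 + 1/31.9 = 0.5091.
R_a takes the fraction G_k/ΣG = 0.2439/0.5091 = 0.4790, so I = 4.65 × 0.4790 = 2.228 A.

I ≈ 2.23 A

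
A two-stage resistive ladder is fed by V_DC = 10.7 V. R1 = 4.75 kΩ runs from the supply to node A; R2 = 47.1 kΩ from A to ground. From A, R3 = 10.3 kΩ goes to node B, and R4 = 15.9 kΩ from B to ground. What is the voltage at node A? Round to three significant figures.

V_A ≈ 8.35 V

Looking into the second stage from A: R3 + R4 = 26.20 kΩ appears in parallel with R2.
Effective lower resistance at A: R2 ‖ 26.20 = 16.84 kΩ.
V_A = 10.7 × 16.84/(4.75 + 16.84) = 8.345 V.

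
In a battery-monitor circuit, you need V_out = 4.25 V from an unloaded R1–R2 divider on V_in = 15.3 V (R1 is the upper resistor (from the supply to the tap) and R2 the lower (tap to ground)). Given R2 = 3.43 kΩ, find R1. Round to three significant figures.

The divider ratio is R2/(R1+R2) = 4.25/15.3 = 0.2778.
R1 = R2·(1/k − 1) = 3.43 × 2.600 = 8.918 kΩ.

R1 ≈ 8.92 kΩ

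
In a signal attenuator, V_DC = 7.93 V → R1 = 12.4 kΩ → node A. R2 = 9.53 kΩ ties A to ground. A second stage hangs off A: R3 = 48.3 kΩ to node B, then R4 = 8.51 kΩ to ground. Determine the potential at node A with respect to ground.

Node A sees R2 in parallel with the series input of stage 2, R3 + R4 = 56.81 kΩ.
R2 ‖ (R3+R4) = 8.161 kΩ.
V_A = 7.93 × 8.161/(12.4 + 8.161) = 3.148 V.

V_A ≈ 3.15 V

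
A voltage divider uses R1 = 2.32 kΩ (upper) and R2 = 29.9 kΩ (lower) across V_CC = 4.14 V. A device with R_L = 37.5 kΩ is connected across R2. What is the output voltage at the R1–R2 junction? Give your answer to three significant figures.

The load sits in parallel with R2, giving an effective lower resistance R2' = R2·R_L/(R2+R_L) = 16.64 kΩ.
Now apply the divider: V_out = 4.14 × 0.8776 = 3.633 V.

V_out ≈ 3.63 V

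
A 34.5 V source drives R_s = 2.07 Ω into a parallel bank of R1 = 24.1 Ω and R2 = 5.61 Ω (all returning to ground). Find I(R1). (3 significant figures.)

Parallel bank: R_p = 1/(1/24.1 + 1/5.61) = 4.551 Ω.
V_A = 34.5 × 4.551/6.621 = 23.71 V.
I(R1) = V_A / R1 = 23.71/24.1 = 0.9840 A.

I ≈ 0.984 A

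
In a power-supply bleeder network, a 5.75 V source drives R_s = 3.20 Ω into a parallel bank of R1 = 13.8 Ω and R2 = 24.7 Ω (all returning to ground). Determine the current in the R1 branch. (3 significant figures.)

I ≈ 0.306 A

Combine the parallel branches: R_p = (1/13.8 + 1/24.7)⁻¹ = 8.854 Ω.
V_A = 5.75 × 8.854/12.05 = 4.223 V.
Branch current I = V_A/R1 = 4.223/13.8 = 0.3060 A.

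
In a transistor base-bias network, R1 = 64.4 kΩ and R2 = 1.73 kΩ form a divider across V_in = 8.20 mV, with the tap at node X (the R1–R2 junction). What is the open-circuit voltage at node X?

V_th is the unloaded tap voltage: V_in · R2/(R1+R2) = 8.20 × 0.02616 = 0.2145 mV.

V_th ≈ 0.215 mV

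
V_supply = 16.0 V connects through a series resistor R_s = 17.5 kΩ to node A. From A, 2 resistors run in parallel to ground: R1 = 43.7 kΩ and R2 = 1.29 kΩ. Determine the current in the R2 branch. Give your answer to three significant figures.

I ≈ 0.829 mA

Combine the parallel branches: R_p = (1/43.7 + 1/1.29)⁻¹ = 1.253 kΩ.
Node voltage V_A = V_supply · R_p/(R_s + R_p) = 16.0 × 0.06682 = 1.069 V.
I(R2) = V_A / R2 = 1.069/1.29 = 0.8287 mA.
(Check via current divider: I_total = 0.8532 mA; share G_k/ΣG = 0.9713 → same result.)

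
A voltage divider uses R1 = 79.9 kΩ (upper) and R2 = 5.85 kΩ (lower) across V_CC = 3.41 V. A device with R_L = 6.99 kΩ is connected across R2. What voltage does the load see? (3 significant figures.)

V_out ≈ 0.131 V

The load sits in parallel with R2, giving an effective lower resistance R2' = R2·R_L/(R2+R_L) = 3.185 kΩ.
Now apply the divider: V_out = 3.41 × 0.03833 = 0.1307 V.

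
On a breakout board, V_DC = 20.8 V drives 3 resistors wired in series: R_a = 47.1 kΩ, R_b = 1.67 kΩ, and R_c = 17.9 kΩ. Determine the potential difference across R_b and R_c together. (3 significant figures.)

Series total: ΣR = 47.1 + 1.67 + 17.9 = 66.67 kΩ.
R_{R_b..R_c} = 1.67 + 17.9 = 19.57 kΩ.
Voltage divider: V = V_DC · (19.57 / 66.67) = 20.8 × 0.2935 = 6.106 V.

V ≈ 6.11 V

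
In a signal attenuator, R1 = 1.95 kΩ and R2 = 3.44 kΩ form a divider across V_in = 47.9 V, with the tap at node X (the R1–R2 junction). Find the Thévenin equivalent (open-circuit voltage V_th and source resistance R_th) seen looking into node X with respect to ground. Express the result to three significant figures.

With X open, the divider is unloaded: V_th = 47.9 × 3.44/5.390 = 30.57 V.
Zeroing V_in shorts the top of R1 to ground, so R_th = R1 ‖ R2 = 1.245 kΩ.

V_th ≈ 30.6 V, R_th ≈ 1.24 kΩ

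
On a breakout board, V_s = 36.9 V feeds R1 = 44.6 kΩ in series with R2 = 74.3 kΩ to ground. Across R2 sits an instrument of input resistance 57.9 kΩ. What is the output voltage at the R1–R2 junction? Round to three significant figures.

First combine the lower leg with the load: R2 ‖ R_L = 32.54 kΩ.
Then V_out = V_s · R2'/(R1 + R2') = 36.9 × 32.54/77.14 = 15.57 V.

V_out ≈ 15.6 V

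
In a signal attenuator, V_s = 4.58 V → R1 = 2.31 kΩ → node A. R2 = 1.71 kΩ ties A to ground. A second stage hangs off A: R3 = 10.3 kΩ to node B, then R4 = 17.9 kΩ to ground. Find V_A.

V_A ≈ 1.88 V

The second stage (R3 + R4 = 28.20 kΩ) loads node A in parallel with R2.
Effective lower resistance at A: R2 ‖ 28.20 = 1.612 kΩ.
V_A = 4.58 × 1.612/(2.31 + 1.612) = 1.883 V.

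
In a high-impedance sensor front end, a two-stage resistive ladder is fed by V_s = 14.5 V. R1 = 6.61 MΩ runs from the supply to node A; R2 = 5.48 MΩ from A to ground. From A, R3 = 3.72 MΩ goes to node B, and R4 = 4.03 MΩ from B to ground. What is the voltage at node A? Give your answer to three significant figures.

Looking into the second stage from A: R3 + R4 = 7.750 MΩ appears in parallel with R2.
R2 ‖ (R3+R4) = 3.210 MΩ.
V_A = 14.5 × 3.210/(6.61 + 3.210) = 4.740 V.

V_A ≈ 4.74 V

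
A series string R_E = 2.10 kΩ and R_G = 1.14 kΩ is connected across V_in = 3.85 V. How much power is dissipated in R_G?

P ≈ 1.61 mW

ΣR = 3.240 kΩ → I = 3.85/3.240 = 1.188 mA.
P(R_G) = I²·R_G = (1.188)² × 1.14 = 1.610 mW.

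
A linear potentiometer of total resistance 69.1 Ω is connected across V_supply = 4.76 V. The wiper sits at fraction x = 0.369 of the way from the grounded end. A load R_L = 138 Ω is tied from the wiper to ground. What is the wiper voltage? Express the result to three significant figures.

V_out ≈ 1.57 V

Lower segment x·R_p = 25.50 Ω; upper segment (1−x)·R_p = 43.60 Ω.
R_L loads the lower segment: effective lower R = 21.52 Ω.
Then V_out = V_supply · 21.52/(43.60 + 21.52) = 1.573 V.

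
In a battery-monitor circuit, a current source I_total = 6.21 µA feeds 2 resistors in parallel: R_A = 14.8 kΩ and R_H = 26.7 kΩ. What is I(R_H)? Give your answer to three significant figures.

Two-branch current divider: I_k = I_total · R_other/(R_1 + R_2).
I(R_H) = 6.21 × 14.8/(14.8 + 26.7) = 6.21 × 0.3566 = 2.215 µA.

I ≈ 2.21 µA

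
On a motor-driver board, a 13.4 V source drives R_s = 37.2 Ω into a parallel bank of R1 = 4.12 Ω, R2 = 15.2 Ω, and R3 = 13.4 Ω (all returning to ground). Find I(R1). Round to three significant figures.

I ≈ 0.213 A

Parallel bank: R_p = 1/(1/4.12 + 1/15.2 + 1/13.4) = 2.610 Ω.
Node voltage V_A = V_s · R_p/(R_s + R_p) = 13.4 × 0.06556 = 0.8785 V.
Branch current I = V_A/R1 = 0.8785/4.12 = 0.2132 A.
(Equivalently: I_total = 0.3366 A, then current-divider fraction G_k/ΣG = 0.6335.)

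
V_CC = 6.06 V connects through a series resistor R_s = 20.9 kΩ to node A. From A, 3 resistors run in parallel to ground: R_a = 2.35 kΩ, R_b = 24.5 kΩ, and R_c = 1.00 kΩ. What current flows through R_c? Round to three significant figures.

I ≈ 0.191 mA

Combine the parallel branches: R_p = (1/2.35 + 1/24.5 + 1/1.00)⁻¹ = 0.6820 kΩ.
V_A = 6.06 × 0.6820/21.58 = 0.1915 V.
I(R_c) = V_A / R_c = 0.1915/1.00 = 0.1915 mA.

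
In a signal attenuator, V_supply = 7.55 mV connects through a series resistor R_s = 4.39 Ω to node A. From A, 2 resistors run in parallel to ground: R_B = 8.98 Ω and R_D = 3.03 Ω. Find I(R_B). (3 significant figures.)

Parallel bank: R_p = 1/(1/8.98 + 1/3.03) = 2.266 Ω.
V_A = 7.55 × 2.266/6.656 = 2.570 mV.
Branch current I = V_A/R_B = 2.570/8.98 = 0.2862 mA.

I ≈ 0.286 mA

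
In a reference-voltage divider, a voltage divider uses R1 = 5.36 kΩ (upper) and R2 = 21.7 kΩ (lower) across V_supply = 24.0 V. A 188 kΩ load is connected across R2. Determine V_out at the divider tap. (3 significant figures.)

V_out ≈ 18.8 V

The load sits in parallel with R2, giving an effective lower resistance R2' = R2·R_L/(R2+R_L) = 19.45 kΩ.
Now apply the divider: V_out = 24.0 × 0.7840 = 18.82 V.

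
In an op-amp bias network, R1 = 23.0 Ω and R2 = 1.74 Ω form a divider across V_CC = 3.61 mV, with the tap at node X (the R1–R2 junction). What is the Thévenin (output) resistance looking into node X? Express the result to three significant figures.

Looking into X with the source shorted: R_th = R1·R2/(R1+R2) = 23.00 × 1.74/24.74 = 1.618 Ω.

R_th ≈ 1.62 Ω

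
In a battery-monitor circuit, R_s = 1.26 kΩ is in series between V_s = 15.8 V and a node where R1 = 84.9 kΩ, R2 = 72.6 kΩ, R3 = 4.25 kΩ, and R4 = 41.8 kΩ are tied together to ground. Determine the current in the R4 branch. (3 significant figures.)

Combine the parallel branches: R_p = (1/84.9 + 1/72.6 + 1/4.25 + 1/41.8)⁻¹ = 3.512 kΩ.
V_A = 15.8 × 3.512/4.772 = 11.63 V.
I(R4) = V_A / R4 = 11.63/41.8 = 0.2782 mA.

I ≈ 0.278 mA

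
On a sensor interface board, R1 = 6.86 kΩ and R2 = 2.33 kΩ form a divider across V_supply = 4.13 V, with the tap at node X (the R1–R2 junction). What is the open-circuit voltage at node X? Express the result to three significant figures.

V_th ≈ 1.05 V

V_th is the unloaded tap voltage: V_supply · R2/(R1+R2) = 4.13 × 0.2535 = 1.047 V.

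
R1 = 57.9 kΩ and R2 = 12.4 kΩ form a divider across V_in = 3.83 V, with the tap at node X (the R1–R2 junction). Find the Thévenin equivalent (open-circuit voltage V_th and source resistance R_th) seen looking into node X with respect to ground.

V_th ≈ 0.676 V, R_th ≈ 10.2 kΩ

V_th is the unloaded tap voltage: V_in · R2/(R1+R2) = 3.83 × 0.1764 = 0.6756 V.
Zeroing V_in shorts the top of R1 to ground, so R_th = R1 ‖ R2 = 10.21 kΩ.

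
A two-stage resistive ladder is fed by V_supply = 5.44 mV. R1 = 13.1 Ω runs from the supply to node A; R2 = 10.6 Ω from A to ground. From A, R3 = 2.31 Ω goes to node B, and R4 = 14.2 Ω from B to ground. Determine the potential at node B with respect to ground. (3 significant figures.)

V_B ≈ 1.54 mV

The second stage (R3 + R4 = 16.51 Ω) loads node A in parallel with R2.
Effective lower resistance at A: R2 ‖ 16.51 = 6.455 Ω.
First divider: V_A = V_supply · 6.455/(13.1 + 6.455) = 1.796 mV.
V_B = V_A × 0.8601 = 1.545 mV.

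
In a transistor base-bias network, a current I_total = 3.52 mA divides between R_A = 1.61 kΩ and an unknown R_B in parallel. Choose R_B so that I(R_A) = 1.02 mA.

In a two-way split, I_A/I_total = R_B/(R_A + R_B).
1.02/3.52 = R_B/(R_A + R_B) → R_B = R_A · (0.2898)/(1 − 0.2898) = 1.61 × 0.4080 = 0.6569 kΩ.

R_B ≈ 0.657 kΩ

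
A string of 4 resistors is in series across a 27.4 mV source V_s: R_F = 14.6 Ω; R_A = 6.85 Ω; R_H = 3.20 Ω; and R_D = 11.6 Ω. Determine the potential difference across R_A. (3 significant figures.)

Total series resistance ΣR = 14.6 + 6.85 + 3.20 + 11.6 = 36.25 Ω.
By the voltage-divider rule, V = 27.4 × 6.850/36.25 = 5.178 mV.

V ≈ 5.18 mV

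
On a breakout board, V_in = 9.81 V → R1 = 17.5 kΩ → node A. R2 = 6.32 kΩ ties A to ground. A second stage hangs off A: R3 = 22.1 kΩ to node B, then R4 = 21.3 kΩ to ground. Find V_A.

Looking into the second stage from A: R3 + R4 = 43.40 kΩ appears in parallel with R2.
R2 ‖ (R3+R4) = 5.517 kΩ.
So V_A = 9.81 × 0.2397 = 2.351 V.

V_A ≈ 2.35 V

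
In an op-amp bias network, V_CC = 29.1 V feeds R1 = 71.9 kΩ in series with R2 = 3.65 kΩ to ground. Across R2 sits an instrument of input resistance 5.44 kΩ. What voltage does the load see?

V_out ≈ 0.858 V

First combine the lower leg with the load: R2 ‖ R_L = 2.184 kΩ.
Then V_out = V_CC · R2'/(R1 + R2') = 29.1 × 2.184/74.08 = 0.8580 V.
(Unloaded it would be 1.41 V; the load pulls it down.)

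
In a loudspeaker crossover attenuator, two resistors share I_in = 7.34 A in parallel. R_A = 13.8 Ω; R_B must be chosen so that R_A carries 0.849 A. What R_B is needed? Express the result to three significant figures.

R_B ≈ 1.80 Ω

The fraction through R_A equals R_B/(R_A+R_B).
With f = 0.1157, R_B = R_A · f/(1−f) = 13.8 × 0.1308 = 1.805 Ω.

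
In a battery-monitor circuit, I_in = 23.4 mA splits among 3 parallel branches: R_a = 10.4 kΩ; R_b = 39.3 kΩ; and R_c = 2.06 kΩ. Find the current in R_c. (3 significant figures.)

I ≈ 18.7 mA

Conductances: ΣG = 1/10.4 + 1/39.3 + 1/2.06 = 0.6070 (1/kΩ).
By the current-divider rule, I = I_in · G_k/ΣG = 23.4 × 0.7997 = 18.71 mA.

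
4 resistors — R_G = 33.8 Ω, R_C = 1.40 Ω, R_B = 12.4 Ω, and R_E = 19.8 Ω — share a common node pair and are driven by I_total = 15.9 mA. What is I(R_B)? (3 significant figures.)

I ≈ 1.47 mA

Total conductance ΣG = 1/33.8 + 1/1.40 + 1/12.4 + 1/19.8 = 0.8750 (units of 1/Ω).
Current divider: I(R_B) = I_total · G_k/ΣG = 15.9 × (0.08065/0.8750) = 15.9 × 0.09216 = 1.465 mA.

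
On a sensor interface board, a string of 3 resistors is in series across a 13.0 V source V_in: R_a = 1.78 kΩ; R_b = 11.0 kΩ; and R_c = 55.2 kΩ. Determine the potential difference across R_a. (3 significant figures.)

ΣR = 1.78 + 11.0 + 55.2 = 67.98 kΩ.
By the voltage-divider rule, V = 13.0 × 1.780/67.98 = 0.3404 V.

V ≈ 0.340 V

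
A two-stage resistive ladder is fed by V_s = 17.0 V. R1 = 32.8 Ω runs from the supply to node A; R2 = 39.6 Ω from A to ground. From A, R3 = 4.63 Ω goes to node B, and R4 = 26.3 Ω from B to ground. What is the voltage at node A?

Looking into the second stage from A: R3 + R4 = 30.93 Ω appears in parallel with R2.
R2 ‖ (R3+R4) = 17.37 Ω.
V_A = 17.0 × 17.37/(32.8 + 17.37) = 5.885 V.

V_A ≈ 5.88 V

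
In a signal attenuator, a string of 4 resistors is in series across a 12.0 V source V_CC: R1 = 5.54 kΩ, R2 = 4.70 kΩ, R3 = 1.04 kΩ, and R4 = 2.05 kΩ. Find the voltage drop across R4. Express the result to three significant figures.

V ≈ 1.85 V

ΣR = 5.54 + 4.70 + 1.04 + 2.05 = 13.33 kΩ.
By the voltage-divider rule, V = 12.0 × 2.050/13.33 = 1.845 V.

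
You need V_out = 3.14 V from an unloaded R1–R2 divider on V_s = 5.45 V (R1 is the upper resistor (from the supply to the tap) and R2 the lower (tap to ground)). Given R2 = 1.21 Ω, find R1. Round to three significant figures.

The divider ratio is R2/(R1+R2) = 3.14/5.45 = 0.5761.
So R1 = R2 · (V_s/V_out − 1) = 1.21 × (5.45/3.14 − 1) = 1.21 × 0.7357 = 0.8902 Ω.

R1 ≈ 0.890 Ω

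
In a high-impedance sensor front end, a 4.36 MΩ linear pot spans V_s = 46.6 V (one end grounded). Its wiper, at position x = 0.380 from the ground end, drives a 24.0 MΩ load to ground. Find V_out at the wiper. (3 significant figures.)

Split the track: R_lower = x·R_p = 1.657 MΩ, R_upper = (1−x)·R_p = 2.703 MΩ.
Lower segment in parallel with the load: 1.657 ‖ 24.0 = 1.550 MΩ.
V_out = 46.6 × 1.550/(2.703 + 1.550) = 16.98 V.
(Unloaded: V_out = x·V_s = 17.7 V.)

V_out ≈ 17.0 V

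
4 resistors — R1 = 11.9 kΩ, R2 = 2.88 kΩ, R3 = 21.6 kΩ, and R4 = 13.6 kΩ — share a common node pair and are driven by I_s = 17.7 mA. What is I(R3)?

Conductances: ΣG = 1/11.9 + 1/2.88 + 1/21.6 + 1/13.6 = 0.5511 (1/kΩ).
R3 takes the fraction G_k/ΣG = 0.04630/0.5511 = 0.08401, so I = 17.7 × 0.08401 = 1.487 mA.

I ≈ 1.49 mA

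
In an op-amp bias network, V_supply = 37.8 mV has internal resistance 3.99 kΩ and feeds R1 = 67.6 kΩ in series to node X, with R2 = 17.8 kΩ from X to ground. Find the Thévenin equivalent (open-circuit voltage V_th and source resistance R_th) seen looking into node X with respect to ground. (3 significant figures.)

R1' = 3.99 + 67.6 = 71.59 kΩ (source resistance + R1).
V_th is the unloaded tap voltage: V_supply · R2/(R1'+R2) = 37.8 × 0.1991 = 7.527 mV.
With V_supply suppressed (replaced by a short), R_th = R1' ‖ R2 = (71.59 × 17.8)/(71.59 + 17.8) = 14.26 kΩ.

V_th ≈ 7.53 mV, R_th ≈ 14.3 kΩ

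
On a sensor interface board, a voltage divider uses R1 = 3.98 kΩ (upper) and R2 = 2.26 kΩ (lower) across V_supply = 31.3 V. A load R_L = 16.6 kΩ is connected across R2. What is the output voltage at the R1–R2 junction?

V_out ≈ 10.4 V

First combine the lower leg with the load: R2 ‖ R_L = 1.989 kΩ.
Now apply the divider: V_out = 31.3 × 0.3332 = 10.43 V.
(Unloaded it would be 11.3 V; the load pulls it down.)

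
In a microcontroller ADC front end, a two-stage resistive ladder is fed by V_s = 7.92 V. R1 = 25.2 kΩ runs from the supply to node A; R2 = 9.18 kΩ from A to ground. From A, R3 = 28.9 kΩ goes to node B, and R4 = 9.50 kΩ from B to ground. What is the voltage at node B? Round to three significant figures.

Looking into the second stage from A: R3 + R4 = 38.40 kΩ appears in parallel with R2.
Effective lower resistance at A: R2 ‖ 38.40 = 7.409 kΩ.
V_A = 7.92 × 7.409/(25.2 + 7.409) = 1.799 V.
Stage 2 is unloaded, so V_B = V_A · R4/(R3+R4) = 1.799 × 9.50/38.40 = 0.4452 V.

V_B ≈ 0.445 V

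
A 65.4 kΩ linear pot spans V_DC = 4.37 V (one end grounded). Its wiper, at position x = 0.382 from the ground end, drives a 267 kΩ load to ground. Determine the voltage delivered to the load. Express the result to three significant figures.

Lower segment x·R_p = 24.98 kΩ; upper segment (1−x)·R_p = 40.42 kΩ.
(x·R_p) ‖ R_L = 22.85 kΩ.
Loaded-divider output: V_out = 4.37 × 0.3611 = 1.578 V.
(Unloaded: V_out = x·V_DC = 1.67 V.)

V_out ≈ 1.58 V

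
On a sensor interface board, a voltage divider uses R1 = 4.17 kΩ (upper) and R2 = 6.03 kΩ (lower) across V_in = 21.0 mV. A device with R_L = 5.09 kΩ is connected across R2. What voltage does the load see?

V_out ≈ 8.36 mV

First combine the lower leg with the load: R2 ‖ R_L = 2.760 kΩ.
Now apply the divider: V_out = 21.0 × 0.3983 = 8.364 mV.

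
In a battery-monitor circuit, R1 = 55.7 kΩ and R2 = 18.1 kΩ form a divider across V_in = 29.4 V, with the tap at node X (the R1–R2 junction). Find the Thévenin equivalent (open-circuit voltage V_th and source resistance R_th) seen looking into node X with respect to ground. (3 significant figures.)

V_th ≈ 7.21 V, R_th ≈ 13.7 kΩ

V_th is the unloaded tap voltage: V_in · R2/(R1+R2) = 29.4 × 0.2453 = 7.211 V.
Looking into X with the source shorted: R_th = R1·R2/(R1+R2) = 55.70 × 18.1/73.80 = 13.66 kΩ.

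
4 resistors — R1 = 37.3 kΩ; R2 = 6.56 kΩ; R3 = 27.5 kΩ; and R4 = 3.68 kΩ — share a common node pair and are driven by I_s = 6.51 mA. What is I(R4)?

Conductances: ΣG = 1/37.3 + 1/6.56 + 1/27.5 + 1/3.68 = 0.4874 (1/kΩ).
Current divider: I(R4) = I_s · G_k/ΣG = 6.51 × (0.2717/0.4874) = 6.51 × 0.5576 = 3.630 mA.

I ≈ 3.63 mA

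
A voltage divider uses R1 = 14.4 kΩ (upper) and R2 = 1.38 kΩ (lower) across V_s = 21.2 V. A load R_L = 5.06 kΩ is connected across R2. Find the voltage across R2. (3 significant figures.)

R2 ‖ R_L = (1.38 × 5.06)/(1.38 + 5.06) = 1.084 kΩ.
Then V_out = V_s · R2'/(R1 + R2') = 21.2 × 1.084/15.48 = 1.485 V.

V_out ≈ 1.48 V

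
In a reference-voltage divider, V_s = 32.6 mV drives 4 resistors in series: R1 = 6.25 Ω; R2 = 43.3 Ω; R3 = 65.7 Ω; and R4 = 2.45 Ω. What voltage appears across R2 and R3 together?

Series total: ΣR = 6.25 + 43.3 + 65.7 + 2.45 = 117.7 Ω.
R_{R2..R3} = 43.3 + 65.7 = 109.0 Ω.
By the voltage-divider rule, V = 32.6 × 109.0/117.7 = 30.19 mV.

V ≈ 30.2 mV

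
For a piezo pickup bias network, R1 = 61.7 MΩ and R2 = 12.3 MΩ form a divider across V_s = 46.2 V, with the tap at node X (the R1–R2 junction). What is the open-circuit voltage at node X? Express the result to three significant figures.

V_th ≈ 7.68 V

Open-circuit (no load on X): V_th = V_s · R2/(R1 + R2) = 46.2 × 12.3/(61.70 + 12.3) = 7.679 V.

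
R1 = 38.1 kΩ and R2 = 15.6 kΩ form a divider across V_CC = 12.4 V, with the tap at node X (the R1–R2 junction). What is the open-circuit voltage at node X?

V_th ≈ 3.60 V

With X open, the divider is unloaded: V_th = 12.4 × 15.6/53.70 = 3.602 V.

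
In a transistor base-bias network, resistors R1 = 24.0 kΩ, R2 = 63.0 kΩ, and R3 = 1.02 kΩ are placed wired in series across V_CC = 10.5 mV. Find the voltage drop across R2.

Total series resistance ΣR = 24.0 + 63.0 + 1.02 = 88.02 kΩ.
V = V_CC · R/ΣR = 10.5 × 0.7157 = 7.515 mV.

V ≈ 7.52 mV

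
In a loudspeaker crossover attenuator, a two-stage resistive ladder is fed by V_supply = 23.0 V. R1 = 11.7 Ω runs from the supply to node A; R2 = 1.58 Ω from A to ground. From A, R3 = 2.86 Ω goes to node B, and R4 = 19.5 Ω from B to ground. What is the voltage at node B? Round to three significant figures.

Node A sees R2 in parallel with the series input of stage 2, R3 + R4 = 22.36 Ω.
R2 ‖ (R3+R4) = 1.476 Ω.
So V_A = 23.0 × 0.1120 = 2.576 V.
Stage 2 is unloaded, so V_B = V_A · R4/(R3+R4) = 2.576 × 19.5/22.36 = 2.247 V.

V_B ≈ 2.25 V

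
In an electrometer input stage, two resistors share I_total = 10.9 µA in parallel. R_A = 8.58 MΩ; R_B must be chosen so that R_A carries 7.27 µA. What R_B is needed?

R_B ≈ 17.2 MΩ

In a two-way split, I_A/I_total = R_B/(R_A + R_B).
7.27/10.9 = R_B/(R_A + R_B) → R_B = R_A · (0.6670)/(1 − 0.6670) = 8.58 × 2.003 = 17.18 MΩ.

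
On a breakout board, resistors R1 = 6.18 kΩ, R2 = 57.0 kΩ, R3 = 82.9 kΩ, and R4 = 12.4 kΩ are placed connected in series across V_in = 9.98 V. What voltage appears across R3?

V ≈ 5.22 V

Total series resistance ΣR = 6.18 + 57.0 + 82.9 + 12.4 = 158.5 kΩ.
By the voltage-divider rule, V = 9.98 × 82.90/158.5 = 5.220 V.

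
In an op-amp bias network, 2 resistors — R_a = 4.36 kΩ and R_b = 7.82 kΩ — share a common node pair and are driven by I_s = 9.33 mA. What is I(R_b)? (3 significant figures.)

I ≈ 3.34 mA

Two-branch current divider: I_k = I_s · R_other/(R_1 + R_2).
I(R_b) = 9.33 × 4.36/(4.36 + 7.82) = 9.33 × 0.3580 = 3.340 mA.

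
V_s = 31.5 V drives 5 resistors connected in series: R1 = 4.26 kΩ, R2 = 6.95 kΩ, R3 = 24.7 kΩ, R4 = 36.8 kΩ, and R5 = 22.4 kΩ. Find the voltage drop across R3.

V ≈ 8.18 V

Series total: ΣR = 4.26 + 6.95 + 24.7 + 36.8 + 22.4 = 95.11 kΩ.
Voltage divider: V = V_s · (24.70 / 95.11) = 31.5 × 0.2597 = 8.181 V.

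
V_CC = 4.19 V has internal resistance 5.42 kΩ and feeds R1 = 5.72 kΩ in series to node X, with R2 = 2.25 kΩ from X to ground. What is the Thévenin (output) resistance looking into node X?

R_th ≈ 1.87 kΩ

R1' = 5.42 + 5.72 = 11.14 kΩ (source resistance + R1).
With V_CC suppressed (replaced by a short), R_th = R1' ‖ R2 = (11.14 × 2.25)/(11.14 + 2.25) = 1.872 kΩ.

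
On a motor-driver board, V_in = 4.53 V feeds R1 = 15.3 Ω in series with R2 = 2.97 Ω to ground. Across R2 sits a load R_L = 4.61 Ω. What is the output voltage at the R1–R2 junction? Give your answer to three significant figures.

R2 ‖ R_L = (2.97 × 4.61)/(2.97 + 4.61) = 1.806 Ω.
Voltage divider with the loaded lower leg: V_out = 4.53 × 1.806/(15.3 + 1.806) = 4.53 × 0.1056 = 0.4783 V.

V_out ≈ 0.478 V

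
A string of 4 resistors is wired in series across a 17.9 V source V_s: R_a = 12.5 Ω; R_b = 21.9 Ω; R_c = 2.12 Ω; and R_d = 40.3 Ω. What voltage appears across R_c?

Series total: ΣR = 12.5 + 21.9 + 2.12 + 40.3 = 76.82 Ω.
By the voltage-divider rule, V = 17.9 × 2.120/76.82 = 0.4940 V.

V ≈ 0.494 V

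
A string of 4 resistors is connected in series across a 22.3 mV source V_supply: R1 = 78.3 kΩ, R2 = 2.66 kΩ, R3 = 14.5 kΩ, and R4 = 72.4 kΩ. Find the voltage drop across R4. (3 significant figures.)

V ≈ 9.62 mV

Total series resistance ΣR = 78.3 + 2.66 + 14.5 + 72.4 = 167.9 kΩ.
V = V_supply · R/ΣR = 22.3 × 0.4313 = 9.618 mV.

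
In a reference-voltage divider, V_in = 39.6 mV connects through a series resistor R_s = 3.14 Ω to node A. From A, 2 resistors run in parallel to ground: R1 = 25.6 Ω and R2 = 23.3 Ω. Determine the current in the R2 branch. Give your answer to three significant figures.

Parallel bank: R_p = 1/(1/25.6 + 1/23.3) = 12.20 Ω.
V_A by voltage divider: V_A = 39.6 × 12.20/(3.14 + 12.20) = 31.49 mV.
I(R2) = V_A / R2 = 31.49/23.3 = 1.352 mA.

I ≈ 1.35 mA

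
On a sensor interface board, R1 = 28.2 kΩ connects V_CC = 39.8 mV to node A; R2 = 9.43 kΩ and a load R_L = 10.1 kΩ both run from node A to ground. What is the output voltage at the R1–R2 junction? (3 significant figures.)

First combine the lower leg with the load: R2 ‖ R_L = 4.877 kΩ.
Now apply the divider: V_out = 39.8 × 0.1474 = 5.868 mV.
(Unloaded it would be 9.97 mV; the load pulls it down.)

V_out ≈ 5.87 mV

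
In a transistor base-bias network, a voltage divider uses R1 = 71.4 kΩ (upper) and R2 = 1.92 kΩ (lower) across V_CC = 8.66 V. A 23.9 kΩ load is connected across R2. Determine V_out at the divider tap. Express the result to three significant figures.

V_out ≈ 0.210 V

R2 ‖ R_L = (1.92 × 23.9)/(1.92 + 23.9) = 1.777 kΩ.
Then V_out = V_CC · R2'/(R1 + R2') = 8.66 × 1.777/73.18 = 0.2103 V.
(Unloaded it would be 0.227 V; the load pulls it down.)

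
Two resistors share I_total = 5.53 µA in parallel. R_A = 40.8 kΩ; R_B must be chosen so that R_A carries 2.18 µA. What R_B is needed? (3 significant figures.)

The fraction through R_A equals R_B/(R_A+R_B).
2.18/5.53 = R_B/(R_A + R_B) → R_B = R_A · (0.3942)/(1 − 0.3942) = 40.8 × 0.6507 = 26.55 kΩ.

R_B ≈ 26.6 kΩ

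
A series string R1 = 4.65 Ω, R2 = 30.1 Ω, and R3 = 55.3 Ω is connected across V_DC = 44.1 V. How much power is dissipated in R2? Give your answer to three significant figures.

P ≈ 7.22 W

Series current I = V_DC/ΣR = 44.1/90.05 = 0.4897 A.
P = I²R = 0.2398 × 30.1 = 7.219 W.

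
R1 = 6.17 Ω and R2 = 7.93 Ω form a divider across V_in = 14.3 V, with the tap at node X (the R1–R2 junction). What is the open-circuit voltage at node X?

Open-circuit (no load on X): V_th = V_in · R2/(R1 + R2) = 14.3 × 7.93/(6.170 + 7.93) = 8.042 V.

V_th ≈ 8.04 V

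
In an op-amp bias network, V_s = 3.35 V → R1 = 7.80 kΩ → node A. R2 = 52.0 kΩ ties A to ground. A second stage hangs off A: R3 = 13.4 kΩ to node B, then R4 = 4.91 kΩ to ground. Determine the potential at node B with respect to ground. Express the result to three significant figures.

V_B ≈ 0.570 V

Looking into the second stage from A: R3 + R4 = 18.31 kΩ appears in parallel with R2.
R2 ‖ (R3+R4) = 13.54 kΩ.
First divider: V_A = V_s · 13.54/(7.80 + 13.54) = 2.126 V.
Then the unloaded second divider: V_B = V_A × R4/(R3+R4) = 2.126 × 0.2682 = 0.5700 V.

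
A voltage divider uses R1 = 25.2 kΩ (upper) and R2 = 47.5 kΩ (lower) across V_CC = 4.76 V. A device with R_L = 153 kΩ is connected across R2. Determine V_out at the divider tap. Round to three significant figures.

R2 ‖ R_L = (47.5 × 153)/(47.5 + 153) = 36.25 kΩ.
Now apply the divider: V_out = 4.76 × 0.5899 = 2.808 V.
(Unloaded it would be 3.11 V; the load pulls it down.)

V_out ≈ 2.81 V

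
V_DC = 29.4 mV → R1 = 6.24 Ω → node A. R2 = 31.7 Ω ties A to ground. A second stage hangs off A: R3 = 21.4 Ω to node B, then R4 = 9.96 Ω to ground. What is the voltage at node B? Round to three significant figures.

V_B ≈ 6.69 mV

The second stage (R3 + R4 = 31.36 Ω) loads node A in parallel with R2.
Effective lower resistance at A: R2 ‖ 31.36 = 15.76 Ω.
First divider: V_A = V_DC · 15.76/(6.24 + 15.76) = 21.06 mV.
V_B = V_A × 0.3176 = 6.690 mV.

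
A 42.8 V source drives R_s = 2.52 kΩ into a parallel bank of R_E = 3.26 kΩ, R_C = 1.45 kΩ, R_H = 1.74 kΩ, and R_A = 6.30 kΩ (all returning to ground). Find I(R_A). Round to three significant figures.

Combine the parallel branches: R_p = (1/3.26 + 1/1.45 + 1/1.74 + 1/6.30)⁻¹ = 0.5781 kΩ.
Node voltage V_A = V_s · R_p/(R_s + R_p) = 42.8 × 0.1866 = 7.986 V.
I(R_A) = V_A / R_A = 7.986/6.30 = 1.268 mA.

I ≈ 1.27 mA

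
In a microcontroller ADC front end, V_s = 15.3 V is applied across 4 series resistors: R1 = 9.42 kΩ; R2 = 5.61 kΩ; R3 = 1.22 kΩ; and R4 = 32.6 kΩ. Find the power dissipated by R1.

P ≈ 0.924 mW

ΣR = 48.85 kΩ → I = 15.3/48.85 = 0.3132 mA.
V(R1) = I·R = 2.950 V; P = V·I = 2.950 × 0.3132 = 0.9241 mW.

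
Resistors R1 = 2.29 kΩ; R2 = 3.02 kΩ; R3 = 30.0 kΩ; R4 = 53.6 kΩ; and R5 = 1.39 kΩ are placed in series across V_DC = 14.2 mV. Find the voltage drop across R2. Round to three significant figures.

Series total: ΣR = 2.29 + 3.02 + 30.0 + 53.6 + 1.39 = 90.30 kΩ.
Voltage divider: V = V_DC · (3.020 / 90.30) = 14.2 × 0.03344 = 0.4749 mV.

V ≈ 0.475 mV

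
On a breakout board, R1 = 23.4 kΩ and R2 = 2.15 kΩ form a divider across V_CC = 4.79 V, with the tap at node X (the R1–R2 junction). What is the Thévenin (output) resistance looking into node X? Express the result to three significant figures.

With V_CC suppressed (replaced by a short), R_th = R1 ‖ R2 = (23.40 × 2.15)/(23.40 + 2.15) = 1.969 kΩ.

R_th ≈ 1.97 kΩ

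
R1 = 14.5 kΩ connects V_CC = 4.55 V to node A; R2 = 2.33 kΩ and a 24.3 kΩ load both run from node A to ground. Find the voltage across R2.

R2 ‖ R_L = (2.33 × 24.3)/(2.33 + 24.3) = 2.126 kΩ.
Then V_out = V_CC · R2'/(R1 + R2') = 4.55 × 2.126/16.63 = 0.5819 V.
(Unloaded it would be 0.630 V; the load pulls it down.)

V_out ≈ 0.582 V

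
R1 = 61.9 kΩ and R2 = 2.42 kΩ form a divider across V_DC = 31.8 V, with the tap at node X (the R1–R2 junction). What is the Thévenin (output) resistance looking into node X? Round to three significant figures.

R_th ≈ 2.33 kΩ

With V_DC suppressed (replaced by a short), R_th = R1 ‖ R2 = (61.90 × 2.42)/(61.90 + 2.42) = 2.329 kΩ.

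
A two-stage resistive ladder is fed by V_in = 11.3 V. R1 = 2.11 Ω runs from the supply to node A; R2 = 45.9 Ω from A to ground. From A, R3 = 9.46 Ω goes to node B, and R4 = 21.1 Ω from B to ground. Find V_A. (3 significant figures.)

The second stage (R3 + R4 = 30.56 Ω) loads node A in parallel with R2.
Effective lower resistance at A: R2 ‖ 30.56 = 18.35 Ω.
First divider: V_A = V_in · 18.35/(2.11 + 18.35) = 10.13 V.

V_A ≈ 10.1 V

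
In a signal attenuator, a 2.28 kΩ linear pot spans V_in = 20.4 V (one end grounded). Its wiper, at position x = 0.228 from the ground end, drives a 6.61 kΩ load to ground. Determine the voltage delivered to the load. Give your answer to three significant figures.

V_out ≈ 4.38 V

Split the track: R_lower = x·R_p = 0.5198 kΩ, R_upper = (1−x)·R_p = 1.760 kΩ.
R_L loads the lower segment: effective lower R = 0.4819 kΩ.
Then V_out = V_in · 0.4819/(1.760 + 0.4819) = 4.385 V.
(Unloaded: V_out = x·V_in = 4.65 V.)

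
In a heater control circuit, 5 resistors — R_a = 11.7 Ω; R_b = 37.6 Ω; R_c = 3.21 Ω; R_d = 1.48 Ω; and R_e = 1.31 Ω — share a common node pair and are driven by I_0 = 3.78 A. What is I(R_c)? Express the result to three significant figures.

I ≈ 0.632 A

Total conductance ΣG = 1/11.7 + 1/37.6 + 1/3.21 + 1/1.48 + 1/1.31 = 1.863 (units of 1/Ω).
R_c takes the fraction G_k/ΣG = 0.3115/1.863 = 0.1673, so I = 3.78 × 0.1673 = 0.6322 A.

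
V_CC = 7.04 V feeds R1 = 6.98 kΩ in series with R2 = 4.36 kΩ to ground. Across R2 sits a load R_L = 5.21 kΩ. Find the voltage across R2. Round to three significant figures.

R2 ‖ R_L = (4.36 × 5.21)/(4.36 + 5.21) = 2.374 kΩ.
Voltage divider with the loaded lower leg: V_out = 7.04 × 2.374/(6.98 + 2.374) = 7.04 × 0.2538 = 1.787 V.

V_out ≈ 1.79 V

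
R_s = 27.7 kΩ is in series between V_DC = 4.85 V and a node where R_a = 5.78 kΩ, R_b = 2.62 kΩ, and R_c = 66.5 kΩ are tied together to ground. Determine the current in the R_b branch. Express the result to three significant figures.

I ≈ 0.110 mA

Parallel bank: R_p = 1/(1/5.78 + 1/2.62 + 1/66.5) = 1.755 kΩ.
Node voltage V_A = V_DC · R_p/(R_s + R_p) = 4.85 × 0.05959 = 0.2890 V.
Branch current I = V_A/R_b = 0.2890/2.62 = 0.1103 mA.
(Check via current divider: I_total = 0.1647 mA; share G_k/ΣG = 0.6699 → same result.)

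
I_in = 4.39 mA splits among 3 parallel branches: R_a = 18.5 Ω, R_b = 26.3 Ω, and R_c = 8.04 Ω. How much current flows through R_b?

I ≈ 0.771 mA

ΣG = 1/18.5 + 1/26.3 + 1/8.04 = 0.2165.
R_b takes the fraction G_k/ΣG = 0.03802/0.2165 = 0.1757, so I = 4.39 × 0.1757 = 0.7712 mA.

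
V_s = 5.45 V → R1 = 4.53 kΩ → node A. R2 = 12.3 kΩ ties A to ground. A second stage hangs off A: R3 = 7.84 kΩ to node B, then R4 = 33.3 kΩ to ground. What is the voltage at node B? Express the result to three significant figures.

V_B ≈ 2.98 V

The second stage (R3 + R4 = 41.14 kΩ) loads node A in parallel with R2.
R2 ‖ (R3+R4) = 9.469 kΩ.
V_A = 5.45 × 9.469/(4.53 + 9.469) = 3.686 V.
V_B = V_A × 0.8094 = 2.984 V.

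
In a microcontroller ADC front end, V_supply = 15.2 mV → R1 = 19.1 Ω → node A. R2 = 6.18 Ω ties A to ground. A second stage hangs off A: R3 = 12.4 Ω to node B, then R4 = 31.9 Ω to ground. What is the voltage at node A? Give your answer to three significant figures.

V_A ≈ 3.36 mV

Looking into the second stage from A: R3 + R4 = 44.30 Ω appears in parallel with R2.
R2 ‖ (R3+R4) = 5.423 Ω.
So V_A = 15.2 × 0.2212 = 3.362 mV.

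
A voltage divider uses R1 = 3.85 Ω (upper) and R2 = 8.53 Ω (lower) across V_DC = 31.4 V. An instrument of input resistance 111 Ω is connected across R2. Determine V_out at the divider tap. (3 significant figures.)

R2 ‖ R_L = (8.53 × 111)/(8.53 + 111) = 7.921 Ω.
Now apply the divider: V_out = 31.4 × 0.6729 = 21.13 V.

V_out ≈ 21.1 V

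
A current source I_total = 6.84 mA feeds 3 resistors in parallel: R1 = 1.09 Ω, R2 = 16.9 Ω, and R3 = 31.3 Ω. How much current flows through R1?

I ≈ 6.22 mA

ΣG = 1/1.09 + 1/16.9 + 1/31.3 = 1.009.
R1 takes the fraction G_k/ΣG = 0.9174/1.009 = 0.9097, so I = 6.84 × 0.9097 = 6.222 mA.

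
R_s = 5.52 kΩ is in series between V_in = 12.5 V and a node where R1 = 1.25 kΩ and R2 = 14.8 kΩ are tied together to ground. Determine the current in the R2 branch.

I ≈ 0.146 mA

Combine the parallel branches: R_p = (1/1.25 + 1/14.8)⁻¹ = 1.153 kΩ.
Node voltage V_A = V_in · R_p/(R_s + R_p) = 12.5 × 0.1727 = 2.159 V.
I(R2) = V_A / R2 = 2.159/14.8 = 0.1459 mA.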